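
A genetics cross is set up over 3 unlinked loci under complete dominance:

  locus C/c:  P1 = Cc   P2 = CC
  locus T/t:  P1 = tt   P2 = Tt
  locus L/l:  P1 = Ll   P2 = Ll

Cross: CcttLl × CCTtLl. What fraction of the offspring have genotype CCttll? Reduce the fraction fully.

CcttLl gametes: CtL×2, Ctl×2, ctL×2, ctl×2
CCTtLl gametes: CTL×2, CTl×2, CtL×2, Ctl×2
CcttLl×CCTtLl grid (8·8=64): CCTtLL=4 CCTtLl=8 CCTtll=4 CCttLL=4 CCttLl=8 CCttll=4 CcTtLL=4 CcTtLl=8 CcTtll=4 CcttLL=4 CcttLl=8 Ccttll=4
CCttll hits 4/64; gcd=4; 4÷4/64÷4 = 1/16

P(CCttll) = 1/16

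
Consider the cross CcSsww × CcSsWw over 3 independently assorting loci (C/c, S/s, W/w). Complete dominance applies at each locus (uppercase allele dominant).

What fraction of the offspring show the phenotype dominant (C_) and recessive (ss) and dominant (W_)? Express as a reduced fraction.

P(C_ ss W_) = 3/32

CcSsww gametes: CSw×2, Csw×2, cSw×2, csw×2
CcSsWw gametes: CSW×1, CSw×1, CsW×1, Csw×1, cSW×1, cSw×1, csW×1, csw×1
CcSsww×CcSsWw grid (8·8=64): CCSSWw=2 CCSSww=2 CCSsWw=4 CCSsww=4 CCssWw=2 CCssww=2 CcSSWw=4 CcSSww=4 CcSsWw=8 CcSsww=8 CcssWw=4 Ccssww=4 ccSSWw=2 ccSSww=2 ccSsWw=4 ccSsww=4 ccssWw=2 ccssww=2
C_ ss W_ hits 6/64; gcd=2; 6÷2/64÷2 = 3/32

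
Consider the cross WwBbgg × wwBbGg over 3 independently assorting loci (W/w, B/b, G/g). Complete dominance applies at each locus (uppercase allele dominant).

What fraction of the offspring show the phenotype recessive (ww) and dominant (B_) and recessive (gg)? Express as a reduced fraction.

P(ww B_ gg) = 3/16

WwBbgg gametes: WBg×2, Wbg×2, wBg×2, wbg×2
wwBbGg gametes: wBG×2, wBg×2, wbG×2, wbg×2
WwBbgg×wwBbGg grid (8·8=64): WwBBGg=4 WwBBgg=4 WwBbGg=8 WwBbgg=8 WwbbGg=4 Wwbbgg=4 wwBBGg=4 wwBBgg=4 wwBbGg=8 wwBbgg=8 wwbbGg=4 wwbbgg=4
ww B_ gg hits 12/64; gcd=4; 12÷4/64÷4 = 3/16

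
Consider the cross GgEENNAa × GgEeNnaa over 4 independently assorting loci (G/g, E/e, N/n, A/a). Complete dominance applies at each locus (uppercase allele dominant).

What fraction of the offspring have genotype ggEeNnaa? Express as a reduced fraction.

P(ggEeNnaa) = 1/32

GgEENNAa gametes: GENA×4, GENa×4, gENA×4, gENa×4
GgEeNnaa gametes: GENa×2, GEna×2, GeNa×2, Gena×2, gENa×2, gEna×2, geNa×2, gena×2
GgEENNAa×GgEeNnaa grid (16·16=256): GGEENNAa=8 GGEENNaa=8 GGEENnAa=8 GGEENnaa=8 GGEeNNAa=8 GGEeNNaa=8 GGEeNnAa=8 GGEeNnaa=8 GgEENNAa=16 GgEENNaa=16 GgEENnAa=16 GgEENnaa=16 GgEeNNAa=16 GgEeNNaa=16 GgEeNnAa=16 GgEeNnaa=16 ggEENNAa=8 ggEENNaa=8 ggEENnAa=8 ggEENnaa=8 ggEeNNAa=8 ggEeNNaa=8 ggEeNnAa=8 ggEeNnaa=8
ggEeNnaa hits 8/256; gcd=8; 8÷8/256÷8 = 1/32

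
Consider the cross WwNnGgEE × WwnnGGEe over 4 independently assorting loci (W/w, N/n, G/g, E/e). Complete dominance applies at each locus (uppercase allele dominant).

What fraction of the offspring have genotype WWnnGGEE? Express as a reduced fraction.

WwNnGgEE gametes: WNGE×2, WNgE×2, WnGE×2, WngE×2, wNGE×2, wNgE×2, wnGE×2, wngE×2
WwnnGGEe gametes: WnGE×4, WnGe×4, wnGE×4, wnGe×4
WwNnGgEE×WwnnGGEe grid (16·16=256): WWNnGGEE=8 WWNnGGEe=8 WWNnGgEE=8 WWNnGgEe=8 WWnnGGEE=8 WWnnGGEe=8 WWnnGgEE=8 WWnnGgEe=8 WwNnGGEE=16 WwNnGGEe=16 WwNnGgEE=16 WwNnGgEe=16 WwnnGGEE=16 WwnnGGEe=16 WwnnGgEE=16 WwnnGgEe=16 wwNnGGEE=8 wwNnGGEe=8 wwNnGgEE=8 wwNnGgEe=8 wwnnGGEE=8 wwnnGGEe=8 wwnnGgEE=8 wwnnGgEe=8
WWnnGGEE hits 8/256; gcd=8; 8÷8/256÷8 = 1/32

P(WWnnGGEE) = 1/32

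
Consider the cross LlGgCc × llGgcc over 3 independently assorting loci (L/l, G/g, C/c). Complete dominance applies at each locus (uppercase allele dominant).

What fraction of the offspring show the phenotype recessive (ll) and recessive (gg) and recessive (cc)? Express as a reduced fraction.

LlGgCc gametes: LGC×1, LGc×1, LgC×1, Lgc×1, lGC×1, lGc×1, lgC×1, lgc×1
llGgcc gametes: lGc×4, lgc×4
LlGgCc×llGgcc grid (8·8=64): LlGGCc=4 LlGGcc=4 LlGgCc=8 LlGgcc=8 LlggCc=4 Llggcc=4 llGGCc=4 llGGcc=4 llGgCc=8 llGgcc=8 llggCc=4 llggcc=4
ll gg cc hits 4/64; gcd=4; 4÷4/64÷4 = 1/16

P(ll gg cc) = 1/16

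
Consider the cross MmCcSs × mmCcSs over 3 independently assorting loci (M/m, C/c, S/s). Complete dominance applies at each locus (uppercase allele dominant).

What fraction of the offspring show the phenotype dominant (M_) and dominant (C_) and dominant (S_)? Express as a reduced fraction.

MmCcSs gametes: MCS×1, MCs×1, McS×1, Mcs×1, mCS×1, mCs×1, mcS×1, mcs×1
mmCcSs gametes: mCS×2, mCs×2, mcS×2, mcs×2
MmCcSs×mmCcSs grid (8·8=64): MmCCSS=2 MmCCSs=4 MmCCss=2 MmCcSS=4 MmCcSs=8 MmCcss=4 MmccSS=2 MmccSs=4 Mmccss=2 mmCCSS=2 mmCCSs=4 mmCCss=2 mmCcSS=4 mmCcSs=8 mmCcss=4 mmccSS=2 mmccSs=4 mmccss=2
M_ C_ S_ hits 18/64; gcd=2; 18÷2/64÷2 = 9/32

P(M_ C_ S_) = 9/32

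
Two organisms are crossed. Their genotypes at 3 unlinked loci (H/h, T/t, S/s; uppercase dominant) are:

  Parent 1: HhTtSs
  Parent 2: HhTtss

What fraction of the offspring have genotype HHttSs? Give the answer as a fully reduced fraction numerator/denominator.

P(HHttSs) = 1/32

HhTtSs gametes: HTS×1, HTs×1, HtS×1, Hts×1, hTS×1, hTs×1, htS×1, hts×1
HhTtss gametes: HTs×2, Hts×2, hTs×2, hts×2
HhTtSs×HhTtss grid (8·8=64): HHTTSs=2 HHTTss=2 HHTtSs=4 HHTtss=4 HHttSs=2 HHttss=2 HhTTSs=4 HhTTss=4 HhTtSs=8 HhTtss=8 HhttSs=4 Hhttss=4 hhTTSs=2 hhTTss=2 hhTtSs=4 hhTtss=4 hhttSs=2 hhttss=2
HHttSs hits 2/64; gcd=2; 2÷2/64÷2 = 1/32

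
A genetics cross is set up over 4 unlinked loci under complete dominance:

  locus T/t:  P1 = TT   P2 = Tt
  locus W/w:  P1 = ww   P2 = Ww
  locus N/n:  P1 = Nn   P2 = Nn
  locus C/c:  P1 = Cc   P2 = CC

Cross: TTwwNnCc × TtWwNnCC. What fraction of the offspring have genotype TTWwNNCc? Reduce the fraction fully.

TTwwNnCc gametes: TwNC×4, TwNc×4, TwnC×4, Twnc×4
TtWwNnCC gametes: TWNC×2, TWnC×2, TwNC×2, TwnC×2, tWNC×2, tWnC×2, twNC×2, twnC×2
TTwwNnCc×TtWwNnCC grid (16·16=256): TTWwNNCC=8 TTWwNNCc=8 TTWwNnCC=16 TTWwNnCc=16 TTWwnnCC=8 TTWwnnCc=8 TTwwNNCC=8 TTwwNNCc=8 TTwwNnCC=16 TTwwNnCc=16 TTwwnnCC=8 TTwwnnCc=8 TtWwNNCC=8 TtWwNNCc=8 TtWwNnCC=16 TtWwNnCc=16 TtWwnnCC=8 TtWwnnCc=8 TtwwNNCC=8 TtwwNNCc=8 TtwwNnCC=16 TtwwNnCc=16 TtwwnnCC=8 TtwwnnCc=8
TTWwNNCc hits 8/256; gcd=8; 8÷8/256÷8 = 1/32

P(TTWwNNCc) = 1/32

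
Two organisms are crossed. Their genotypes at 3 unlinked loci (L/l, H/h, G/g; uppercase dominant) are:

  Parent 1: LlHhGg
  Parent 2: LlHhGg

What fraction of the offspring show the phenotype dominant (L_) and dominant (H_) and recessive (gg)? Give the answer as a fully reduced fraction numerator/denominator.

LlHhGg gametes: LHG×1, LHg×1, LhG×1, Lhg×1, lHG×1, lHg×1, lhG×1, lhg×1
LlHhGg gametes: LHG×1, LHg×1, LhG×1, Lhg×1, lHG×1, lHg×1, lhG×1, lhg×1
LlHhGg×LlHhGg grid (8·8=64): LLHHGG=1 LLHHGg=2 LLHHgg=1 LLHhGG=2 LLHhGg=4 LLHhgg=2 LLhhGG=1 LLhhGg=2 LLhhgg=1 LlHHGG=2 LlHHGg=4 LlHHgg=2 LlHhGG=4 LlHhGg=8 LlHhgg=4 LlhhGG=2 LlhhGg=4 Llhhgg=2 llHHGG=1 llHHGg=2 llHHgg=1 llHhGG=2 llHhGg=4 llHhgg=2 llhhGG=1 llhhGg=2 llhhgg=1
L_ H_ gg hits 9/64; gcd=1; 9÷1/64÷1 = 9/64

P(L_ H_ gg) = 9/64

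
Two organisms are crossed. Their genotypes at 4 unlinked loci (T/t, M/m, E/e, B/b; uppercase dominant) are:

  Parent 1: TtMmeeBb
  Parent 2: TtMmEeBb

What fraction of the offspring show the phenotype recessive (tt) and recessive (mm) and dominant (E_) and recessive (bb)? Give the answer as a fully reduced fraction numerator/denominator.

TtMmeeBb gametes: TMeB×2, TMeb×2, TmeB×2, Tmeb×2, tMeB×2, tMeb×2, tmeB×2, tmeb×2
TtMmEeBb gametes: TMEB×1, TMEb×1, TMeB×1, TMeb×1, TmEB×1, TmEb×1, TmeB×1, Tmeb×1, tMEB×1, tMEb×1, tMeB×1, tMeb×1, tmEB×1, tmEb×1, tmeB×1, tmeb×1
TtMmeeBb×TtMmEeBb grid (16·16=256): TTMMEeBB=2 TTMMEeBb=4 TTMMEebb=2 TTMMeeBB=2 TTMMeeBb=4 TTMMeebb=2 TTMmEeBB=4 TTMmEeBb=8 TTMmEebb=4 TTMmeeBB=4 TTMmeeBb=8 TTMmeebb=4 TTmmEeBB=2 TTmmEeBb=4 TTmmEebb=2 TTmmeeBB=2 TTmmeeBb=4 TTmmeebb=2 TtMMEeBB=4 TtMMEeBb=8 TtMMEebb=4 TtMMeeBB=4 TtMMeeBb=8 TtMMeebb=4 TtMmEeBB=8 TtMmEeBb=16 TtMmEebb=8 TtMmeeBB=8 TtMmeeBb=16 TtMmeebb=8 TtmmEeBB=4 TtmmEeBb=8 TtmmEebb=4 TtmmeeBB=4 TtmmeeBb=8 Ttmmeebb=4 ttMMEeBB=2 ttMMEeBb=4 ttMMEebb=2 ttMMeeBB=2 ttMMeeBb=4 ttMMeebb=2 ttMmEeBB=4 ttMmEeBb=8 ttMmEebb=4 ttMmeeBB=4 ttMmeeBb=8 ttMmeebb=4 ttmmEeBB=2 ttmmEeBb=4 ttmmEebb=2 ttmmeeBB=2 ttmmeeBb=4 ttmmeebb=2
tt mm E_ bb hits 2/256; gcd=2; 2÷2/256÷2 = 1/128

P(tt mm E_ bb) = 1/128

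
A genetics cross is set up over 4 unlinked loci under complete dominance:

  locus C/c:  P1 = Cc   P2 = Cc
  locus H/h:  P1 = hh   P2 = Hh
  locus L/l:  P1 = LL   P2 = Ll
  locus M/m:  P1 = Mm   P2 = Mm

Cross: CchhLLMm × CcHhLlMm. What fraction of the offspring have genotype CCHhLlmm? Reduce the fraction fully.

CchhLLMm gametes: ChLM×4, ChLm×4, chLM×4, chLm×4
CcHhLlMm gametes: CHLM×1, CHLm×1, CHlM×1, CHlm×1, ChLM×1, ChLm×1, ChlM×1, Chlm×1, cHLM×1, cHLm×1, cHlM×1, cHlm×1, chLM×1, chLm×1, chlM×1, chlm×1
CchhLLMm×CcHhLlMm grid (16·16=256): CCHhLLMM=4 CCHhLLMm=8 CCHhLLmm=4 CCHhLlMM=4 CCHhLlMm=8 CCHhLlmm=4 CChhLLMM=4 CChhLLMm=8 CChhLLmm=4 CChhLlMM=4 CChhLlMm=8 CChhLlmm=4 CcHhLLMM=8 CcHhLLMm=16 CcHhLLmm=8 CcHhLlMM=8 CcHhLlMm=16 CcHhLlmm=8 CchhLLMM=8 CchhLLMm=16 CchhLLmm=8 CchhLlMM=8 CchhLlMm=16 CchhLlmm=8 ccHhLLMM=4 ccHhLLMm=8 ccHhLLmm=4 ccHhLlMM=4 ccHhLlMm=8 ccHhLlmm=4 cchhLLMM=4 cchhLLMm=8 cchhLLmm=4 cchhLlMM=4 cchhLlMm=8 cchhLlmm=4
CCHhLlmm hits 4/256; gcd=4; 4÷4/256÷4 = 1/64

P(CCHhLlmm) = 1/64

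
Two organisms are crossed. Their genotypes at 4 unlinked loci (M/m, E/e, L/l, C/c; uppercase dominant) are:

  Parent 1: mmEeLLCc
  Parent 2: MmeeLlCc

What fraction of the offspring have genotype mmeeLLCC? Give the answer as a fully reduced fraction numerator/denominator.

P(mmeeLLCC) = 1/32

mmEeLLCc gametes: mELC×4, mELc×4, meLC×4, meLc×4
MmeeLlCc gametes: MeLC×2, MeLc×2, MelC×2, Melc×2, meLC×2, meLc×2, melC×2, melc×2
mmEeLLCc×MmeeLlCc grid (16·16=256): MmEeLLCC=8 MmEeLLCc=16 MmEeLLcc=8 MmEeLlCC=8 MmEeLlCc=16 MmEeLlcc=8 MmeeLLCC=8 MmeeLLCc=16 MmeeLLcc=8 MmeeLlCC=8 MmeeLlCc=16 MmeeLlcc=8 mmEeLLCC=8 mmEeLLCc=16 mmEeLLcc=8 mmEeLlCC=8 mmEeLlCc=16 mmEeLlcc=8 mmeeLLCC=8 mmeeLLCc=16 mmeeLLcc=8 mmeeLlCC=8 mmeeLlCc=16 mmeeLlcc=8
mmeeLLCC hits 8/256; gcd=8; 8÷8/256÷8 = 1/32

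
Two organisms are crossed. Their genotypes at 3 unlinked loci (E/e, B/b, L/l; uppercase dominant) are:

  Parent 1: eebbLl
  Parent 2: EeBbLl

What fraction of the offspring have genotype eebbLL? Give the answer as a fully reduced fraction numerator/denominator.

eebbLl gametes: ebL×4, ebl×4
EeBbLl gametes: EBL×1, EBl×1, EbL×1, Ebl×1, eBL×1, eBl×1, ebL×1, ebl×1
eebbLl×EeBbLl grid (8·8=64): EeBbLL=4 EeBbLl=8 EeBbll=4 EebbLL=4 EebbLl=8 Eebbll=4 eeBbLL=4 eeBbLl=8 eeBbll=4 eebbLL=4 eebbLl=8 eebbll=4
eebbLL hits 4/64; gcd=4; 4÷4/64÷4 = 1/16

P(eebbLL) = 1/16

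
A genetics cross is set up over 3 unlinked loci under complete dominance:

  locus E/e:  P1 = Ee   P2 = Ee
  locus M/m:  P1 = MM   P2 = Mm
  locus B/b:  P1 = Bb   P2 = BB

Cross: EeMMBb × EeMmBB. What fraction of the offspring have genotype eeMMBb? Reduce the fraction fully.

EeMMBb gametes: EMB×2, EMb×2, eMB×2, eMb×2
EeMmBB gametes: EMB×2, EmB×2, eMB×2, emB×2
EeMMBb×EeMmBB grid (8·8=64): EEMMBB=4 EEMMBb=4 EEMmBB=4 EEMmBb=4 EeMMBB=8 EeMMBb=8 EeMmBB=8 EeMmBb=8 eeMMBB=4 eeMMBb=4 eeMmBB=4 eeMmBb=4
eeMMBb hits 4/64; gcd=4; 4÷4/64÷4 = 1/16

P(eeMMBb) = 1/16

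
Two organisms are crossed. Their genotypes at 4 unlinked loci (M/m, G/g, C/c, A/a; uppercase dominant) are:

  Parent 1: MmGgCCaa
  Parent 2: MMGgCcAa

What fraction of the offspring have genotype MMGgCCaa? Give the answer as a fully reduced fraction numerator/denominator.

P(MMGgCCaa) = 1/16

MmGgCCaa gametes: MGCa×4, MgCa×4, mGCa×4, mgCa×4
MMGgCcAa gametes: MGCA×2, MGCa×2, MGcA×2, MGca×2, MgCA×2, MgCa×2, MgcA×2, Mgca×2
MmGgCCaa×MMGgCcAa grid (16·16=256): MMGGCCAa=8 MMGGCCaa=8 MMGGCcAa=8 MMGGCcaa=8 MMGgCCAa=16 MMGgCCaa=16 MMGgCcAa=16 MMGgCcaa=16 MMggCCAa=8 MMggCCaa=8 MMggCcAa=8 MMggCcaa=8 MmGGCCAa=8 MmGGCCaa=8 MmGGCcAa=8 MmGGCcaa=8 MmGgCCAa=16 MmGgCCaa=16 MmGgCcAa=16 MmGgCcaa=16 MmggCCAa=8 MmggCCaa=8 MmggCcAa=8 MmggCcaa=8
MMGgCCaa hits 16/256; gcd=16; 16÷16/256÷16 = 1/16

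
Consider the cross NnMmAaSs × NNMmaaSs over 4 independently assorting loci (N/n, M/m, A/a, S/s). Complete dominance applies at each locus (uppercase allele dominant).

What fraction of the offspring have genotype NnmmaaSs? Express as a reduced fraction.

NnMmAaSs gametes: NMAS×1, NMAs×1, NMaS×1, NMas×1, NmAS×1, NmAs×1, NmaS×1, Nmas×1, nMAS×1, nMAs×1, nMaS×1, nMas×1, nmAS×1, nmAs×1, nmaS×1, nmas×1
NNMmaaSs gametes: NMaS×4, NMas×4, NmaS×4, Nmas×4
NnMmAaSs×NNMmaaSs grid (16·16=256): NNMMAaSS=4 NNMMAaSs=8 NNMMAass=4 NNMMaaSS=4 NNMMaaSs=8 NNMMaass=4 NNMmAaSS=8 NNMmAaSs=16 NNMmAass=8 NNMmaaSS=8 NNMmaaSs=16 NNMmaass=8 NNmmAaSS=4 NNmmAaSs=8 NNmmAass=4 NNmmaaSS=4 NNmmaaSs=8 NNmmaass=4 NnMMAaSS=4 NnMMAaSs=8 NnMMAass=4 NnMMaaSS=4 NnMMaaSs=8 NnMMaass=4 NnMmAaSS=8 NnMmAaSs=16 NnMmAass=8 NnMmaaSS=8 NnMmaaSs=16 NnMmaass=8 NnmmAaSS=4 NnmmAaSs=8 NnmmAass=4 NnmmaaSS=4 NnmmaaSs=8 Nnmmaass=4
NnmmaaSs hits 8/256; gcd=8; 8÷8/256÷8 = 1/32

P(NnmmaaSs) = 1/32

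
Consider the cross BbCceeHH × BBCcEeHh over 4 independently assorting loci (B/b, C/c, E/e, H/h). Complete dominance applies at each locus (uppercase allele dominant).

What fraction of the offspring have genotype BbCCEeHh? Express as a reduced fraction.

BbCceeHH gametes: BCeH×4, BceH×4, bCeH×4, bceH×4
BBCcEeHh gametes: BCEH×2, BCEh×2, BCeH×2, BCeh×2, BcEH×2, BcEh×2, BceH×2, Bceh×2
BbCceeHH×BBCcEeHh grid (16·16=256): BBCCEeHH=8 BBCCEeHh=8 BBCCeeHH=8 BBCCeeHh=8 BBCcEeHH=16 BBCcEeHh=16 BBCceeHH=16 BBCceeHh=16 BBccEeHH=8 BBccEeHh=8 BBcceeHH=8 BBcceeHh=8 BbCCEeHH=8 BbCCEeHh=8 BbCCeeHH=8 BbCCeeHh=8 BbCcEeHH=16 BbCcEeHh=16 BbCceeHH=16 BbCceeHh=16 BbccEeHH=8 BbccEeHh=8 BbcceeHH=8 BbcceeHh=8
BbCCEeHh hits 8/256; gcd=8; 8÷8/256÷8 = 1/32

P(BbCCEeHh) = 1/32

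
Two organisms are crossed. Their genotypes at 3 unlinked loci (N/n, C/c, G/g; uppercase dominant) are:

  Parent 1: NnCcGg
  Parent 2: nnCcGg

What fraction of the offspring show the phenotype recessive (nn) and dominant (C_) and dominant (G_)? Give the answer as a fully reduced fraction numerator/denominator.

P(nn C_ G_) = 9/32

NnCcGg gametes: NCG×1, NCg×1, NcG×1, Ncg×1, nCG×1, nCg×1, ncG×1, ncg×1
nnCcGg gametes: nCG×2, nCg×2, ncG×2, ncg×2
NnCcGg×nnCcGg grid (8·8=64): NnCCGG=2 NnCCGg=4 NnCCgg=2 NnCcGG=4 NnCcGg=8 NnCcgg=4 NnccGG=2 NnccGg=4 Nnccgg=2 nnCCGG=2 nnCCGg=4 nnCCgg=2 nnCcGG=4 nnCcGg=8 nnCcgg=4 nnccGG=2 nnccGg=4 nnccgg=2
nn C_ G_ hits 18/64; gcd=2; 18÷2/64÷2 = 9/32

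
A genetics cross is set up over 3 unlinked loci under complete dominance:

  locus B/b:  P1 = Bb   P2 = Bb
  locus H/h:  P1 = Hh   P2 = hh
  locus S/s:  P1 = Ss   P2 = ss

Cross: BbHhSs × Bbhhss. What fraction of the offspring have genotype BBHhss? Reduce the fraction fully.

P(BBHhss) = 1/16

BbHhSs gametes: BHS×1, BHs×1, BhS×1, Bhs×1, bHS×1, bHs×1, bhS×1, bhs×1
Bbhhss gametes: Bhs×4, bhs×4
BbHhSs×Bbhhss grid (8·8=64): BBHhSs=4 BBHhss=4 BBhhSs=4 BBhhss=4 BbHhSs=8 BbHhss=8 BbhhSs=8 Bbhhss=8 bbHhSs=4 bbHhss=4 bbhhSs=4 bbhhss=4
BBHhss hits 4/64; gcd=4; 4÷4/64÷4 = 1/16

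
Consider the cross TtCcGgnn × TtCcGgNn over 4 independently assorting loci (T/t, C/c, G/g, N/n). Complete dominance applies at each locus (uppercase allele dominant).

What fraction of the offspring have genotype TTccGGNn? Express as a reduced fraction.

TtCcGgnn gametes: TCGn×2, TCgn×2, TcGn×2, Tcgn×2, tCGn×2, tCgn×2, tcGn×2, tcgn×2
TtCcGgNn gametes: TCGN×1, TCGn×1, TCgN×1, TCgn×1, TcGN×1, TcGn×1, TcgN×1, Tcgn×1, tCGN×1, tCGn×1, tCgN×1, tCgn×1, tcGN×1, tcGn×1, tcgN×1, tcgn×1
TtCcGgnn×TtCcGgNn grid (16·16=256): TTCCGGNn=2 TTCCGGnn=2 TTCCGgNn=4 TTCCGgnn=4 TTCCggNn=2 TTCCggnn=2 TTCcGGNn=4 TTCcGGnn=4 TTCcGgNn=8 TTCcGgnn=8 TTCcggNn=4 TTCcggnn=4 TTccGGNn=2 TTccGGnn=2 TTccGgNn=4 TTccGgnn=4 TTccggNn=2 TTccggnn=2 TtCCGGNn=4 TtCCGGnn=4 TtCCGgNn=8 TtCCGgnn=8 TtCCggNn=4 TtCCggnn=4 TtCcGGNn=8 TtCcGGnn=8 TtCcGgNn=16 TtCcGgnn=16 TtCcggNn=8 TtCcggnn=8 TtccGGNn=4 TtccGGnn=4 TtccGgNn=8 TtccGgnn=8 TtccggNn=4 Ttccggnn=4 ttCCGGNn=2 ttCCGGnn=2 ttCCGgNn=4 ttCCGgnn=4 ttCCggNn=2 ttCCggnn=2 ttCcGGNn=4 ttCcGGnn=4 ttCcGgNn=8 ttCcGgnn=8 ttCcggNn=4 ttCcggnn=4 ttccGGNn=2 ttccGGnn=2 ttccGgNn=4 ttccGgnn=4 ttccggNn=2 ttccggnn=2
TTccGGNn hits 2/256; gcd=2; 2÷2/256÷2 = 1/128

P(TTccGGNn) = 1/128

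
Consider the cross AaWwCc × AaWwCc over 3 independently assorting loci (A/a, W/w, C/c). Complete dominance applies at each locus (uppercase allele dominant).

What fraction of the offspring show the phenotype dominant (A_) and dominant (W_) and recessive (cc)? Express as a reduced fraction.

AaWwCc gametes: AWC×1, AWc×1, AwC×1, Awc×1, aWC×1, aWc×1, awC×1, awc×1
AaWwCc gametes: AWC×1, AWc×1, AwC×1, Awc×1, aWC×1, aWc×1, awC×1, awc×1
AaWwCc×AaWwCc grid (8·8=64): AAWWCC=1 AAWWCc=2 AAWWcc=1 AAWwCC=2 AAWwCc=4 AAWwcc=2 AAwwCC=1 AAwwCc=2 AAwwcc=1 AaWWCC=2 AaWWCc=4 AaWWcc=2 AaWwCC=4 AaWwCc=8 AaWwcc=4 AawwCC=2 AawwCc=4 Aawwcc=2 aaWWCC=1 aaWWCc=2 aaWWcc=1 aaWwCC=2 aaWwCc=4 aaWwcc=2 aawwCC=1 aawwCc=2 aawwcc=1
A_ W_ cc hits 9/64; gcd=1; 9÷1/64÷1 = 9/64

P(A_ W_ cc) = 9/64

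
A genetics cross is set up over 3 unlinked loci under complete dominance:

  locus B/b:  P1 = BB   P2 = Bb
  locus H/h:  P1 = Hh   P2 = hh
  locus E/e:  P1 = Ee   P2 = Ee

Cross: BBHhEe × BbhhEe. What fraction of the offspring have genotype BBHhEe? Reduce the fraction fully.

P(BBHhEe) = 1/8

BBHhEe gametes: BHE×2, BHe×2, BhE×2, Bhe×2
BbhhEe gametes: BhE×2, Bhe×2, bhE×2, bhe×2
BBHhEe×BbhhEe grid (8·8=64): BBHhEE=4 BBHhEe=8 BBHhee=4 BBhhEE=4 BBhhEe=8 BBhhee=4 BbHhEE=4 BbHhEe=8 BbHhee=4 BbhhEE=4 BbhhEe=8 Bbhhee=4
BBHhEe hits 8/64; gcd=8; 8÷8/64÷8 = 1/8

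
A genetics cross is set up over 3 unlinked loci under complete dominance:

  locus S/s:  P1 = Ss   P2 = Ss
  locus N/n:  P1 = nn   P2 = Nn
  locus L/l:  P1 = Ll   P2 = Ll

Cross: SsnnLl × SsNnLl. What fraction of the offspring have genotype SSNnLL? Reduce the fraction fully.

P(SSNnLL) = 1/32

SsnnLl gametes: SnL×2, Snl×2, snL×2, snl×2
SsNnLl gametes: SNL×1, SNl×1, SnL×1, Snl×1, sNL×1, sNl×1, snL×1, snl×1
SsnnLl×SsNnLl grid (8·8=64): SSNnLL=2 SSNnLl=4 SSNnll=2 SSnnLL=2 SSnnLl=4 SSnnll=2 SsNnLL=4 SsNnLl=8 SsNnll=4 SsnnLL=4 SsnnLl=8 Ssnnll=4 ssNnLL=2 ssNnLl=4 ssNnll=2 ssnnLL=2 ssnnLl=4 ssnnll=2
SSNnLL hits 2/64; gcd=2; 2÷2/64÷2 = 1/32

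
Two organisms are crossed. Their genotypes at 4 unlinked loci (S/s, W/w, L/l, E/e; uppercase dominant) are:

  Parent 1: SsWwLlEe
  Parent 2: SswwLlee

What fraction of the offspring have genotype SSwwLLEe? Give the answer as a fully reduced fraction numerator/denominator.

SsWwLlEe gametes: SWLE×1, SWLe×1, SWlE×1, SWle×1, SwLE×1, SwLe×1, SwlE×1, Swle×1, sWLE×1, sWLe×1, sWlE×1, sWle×1, swLE×1, swLe×1, swlE×1, swle×1
SswwLlee gametes: SwLe×4, Swle×4, swLe×4, swle×4
SsWwLlEe×SswwLlee grid (16·16=256): SSWwLLEe=4 SSWwLLee=4 SSWwLlEe=8 SSWwLlee=8 SSWwllEe=4 SSWwllee=4 SSwwLLEe=4 SSwwLLee=4 SSwwLlEe=8 SSwwLlee=8 SSwwllEe=4 SSwwllee=4 SsWwLLEe=8 SsWwLLee=8 SsWwLlEe=16 SsWwLlee=16 SsWwllEe=8 SsWwllee=8 SswwLLEe=8 SswwLLee=8 SswwLlEe=16 SswwLlee=16 SswwllEe=8 Sswwllee=8 ssWwLLEe=4 ssWwLLee=4 ssWwLlEe=8 ssWwLlee=8 ssWwllEe=4 ssWwllee=4 sswwLLEe=4 sswwLLee=4 sswwLlEe=8 sswwLlee=8 sswwllEe=4 sswwllee=4
SSwwLLEe hits 4/256; gcd=4; 4÷4/256÷4 = 1/64

P(SSwwLLEe) = 1/64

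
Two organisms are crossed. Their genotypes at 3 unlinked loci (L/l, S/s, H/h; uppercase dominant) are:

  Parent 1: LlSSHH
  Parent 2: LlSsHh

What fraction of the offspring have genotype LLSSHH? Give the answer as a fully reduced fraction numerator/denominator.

P(LLSSHH) = 1/16

LlSSHH gametes: LSH×4, lSH×4
LlSsHh gametes: LSH×1, LSh×1, LsH×1, Lsh×1, lSH×1, lSh×1, lsH×1, lsh×1
LlSSHH×LlSsHh grid (8·8=64): LLSSHH=4 LLSSHh=4 LLSsHH=4 LLSsHh=4 LlSSHH=8 LlSSHh=8 LlSsHH=8 LlSsHh=8 llSSHH=4 llSSHh=4 llSsHH=4 llSsHh=4
LLSSHH hits 4/64; gcd=4; 4÷4/64÷4 = 1/16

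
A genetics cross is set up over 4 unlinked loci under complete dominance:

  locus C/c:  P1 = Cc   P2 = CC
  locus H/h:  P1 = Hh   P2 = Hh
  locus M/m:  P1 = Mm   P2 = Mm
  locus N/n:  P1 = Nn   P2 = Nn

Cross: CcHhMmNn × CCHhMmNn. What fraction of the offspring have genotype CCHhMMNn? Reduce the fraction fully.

P(CCHhMMNn) = 1/32

CcHhMmNn gametes: CHMN×1, CHMn×1, CHmN×1, CHmn×1, ChMN×1, ChMn×1, ChmN×1, Chmn×1, cHMN×1, cHMn×1, cHmN×1, cHmn×1, chMN×1, chMn×1, chmN×1, chmn×1
CCHhMmNn gametes: CHMN×2, CHMn×2, CHmN×2, CHmn×2, ChMN×2, ChMn×2, ChmN×2, Chmn×2
CcHhMmNn×CCHhMmNn grid (16·16=256): CCHHMMNN=2 CCHHMMNn=4 CCHHMMnn=2 CCHHMmNN=4 CCHHMmNn=8 CCHHMmnn=4 CCHHmmNN=2 CCHHmmNn=4 CCHHmmnn=2 CCHhMMNN=4 CCHhMMNn=8 CCHhMMnn=4 CCHhMmNN=8 CCHhMmNn=16 CCHhMmnn=8 CCHhmmNN=4 CCHhmmNn=8 CCHhmmnn=4 CChhMMNN=2 CChhMMNn=4 CChhMMnn=2 CChhMmNN=4 CChhMmNn=8 CChhMmnn=4 CChhmmNN=2 CChhmmNn=4 CChhmmnn=2 CcHHMMNN=2 CcHHMMNn=4 CcHHMMnn=2 CcHHMmNN=4 CcHHMmNn=8 CcHHMmnn=4 CcHHmmNN=2 CcHHmmNn=4 CcHHmmnn=2 CcHhMMNN=4 CcHhMMNn=8 CcHhMMnn=4 CcHhMmNN=8 CcHhMmNn=16 CcHhMmnn=8 CcHhmmNN=4 CcHhmmNn=8 CcHhmmnn=4 CchhMMNN=2 CchhMMNn=4 CchhMMnn=2 CchhMmNN=4 CchhMmNn=8 CchhMmnn=4 CchhmmNN=2 CchhmmNn=4 Cchhmmnn=2
CCHhMMNn hits 8/256; gcd=8; 8÷8/256÷8 = 1/32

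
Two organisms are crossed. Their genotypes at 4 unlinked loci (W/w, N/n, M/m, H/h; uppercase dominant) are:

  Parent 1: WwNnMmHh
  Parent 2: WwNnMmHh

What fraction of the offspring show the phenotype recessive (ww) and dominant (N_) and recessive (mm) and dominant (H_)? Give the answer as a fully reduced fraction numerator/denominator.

P(ww N_ mm H_) = 9/256

WwNnMmHh gametes: WNMH×1, WNMh×1, WNmH×1, WNmh×1, WnMH×1, WnMh×1, WnmH×1, Wnmh×1, wNMH×1, wNMh×1, wNmH×1, wNmh×1, wnMH×1, wnMh×1, wnmH×1, wnmh×1
WwNnMmHh gametes: WNMH×1, WNMh×1, WNmH×1, WNmh×1, WnMH×1, WnMh×1, WnmH×1, Wnmh×1, wNMH×1, wNMh×1, wNmH×1, wNmh×1, wnMH×1, wnMh×1, wnmH×1, wnmh×1
WwNnMmHh×WwNnMmHh grid (16·16=256): WWNNMMHH=1 WWNNMMHh=2 WWNNMMhh=1 WWNNMmHH=2 WWNNMmHh=4 WWNNMmhh=2 WWNNmmHH=1 WWNNmmHh=2 WWNNmmhh=1 WWNnMMHH=2 WWNnMMHh=4 WWNnMMhh=2 WWNnMmHH=4 WWNnMmHh=8 WWNnMmhh=4 WWNnmmHH=2 WWNnmmHh=4 WWNnmmhh=2 WWnnMMHH=1 WWnnMMHh=2 WWnnMMhh=1 WWnnMmHH=2 WWnnMmHh=4 WWnnMmhh=2 WWnnmmHH=1 WWnnmmHh=2 WWnnmmhh=1 WwNNMMHH=2 WwNNMMHh=4 WwNNMMhh=2 WwNNMmHH=4 WwNNMmHh=8 WwNNMmhh=4 WwNNmmHH=2 WwNNmmHh=4 WwNNmmhh=2 WwNnMMHH=4 WwNnMMHh=8 WwNnMMhh=4 WwNnMmHH=8 WwNnMmHh=16 WwNnMmhh=8 WwNnmmHH=4 WwNnmmHh=8 WwNnmmhh=4 WwnnMMHH=2 WwnnMMHh=4 WwnnMMhh=2 WwnnMmHH=4 WwnnMmHh=8 WwnnMmhh=4 WwnnmmHH=2 WwnnmmHh=4 Wwnnmmhh=2 wwNNMMHH=1 wwNNMMHh=2 wwNNMMhh=1 wwNNMmHH=2 wwNNMmHh=4 wwNNMmhh=2 wwNNmmHH=1 wwNNmmHh=2 wwNNmmhh=1 wwNnMMHH=2 wwNnMMHh=4 wwNnMMhh=2 wwNnMmHH=4 wwNnMmHh=8 wwNnMmhh=4 wwNnmmHH=2 wwNnmmHh=4 wwNnmmhh=2 wwnnMMHH=1 wwnnMMHh=2 wwnnMMhh=1 wwnnMmHH=2 wwnnMmHh=4 wwnnMmhh=2 wwnnmmHH=1 wwnnmmHh=2 wwnnmmhh=1
ww N_ mm H_ hits 9/256; gcd=1; 9÷1/256÷1 = 9/256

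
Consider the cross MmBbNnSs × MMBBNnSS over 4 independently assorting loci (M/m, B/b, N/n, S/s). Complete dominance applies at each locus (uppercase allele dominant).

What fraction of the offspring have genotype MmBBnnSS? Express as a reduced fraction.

P(MmBBnnSS) = 1/32

MmBbNnSs gametes: MBNS×1, MBNs×1, MBnS×1, MBns×1, MbNS×1, MbNs×1, MbnS×1, Mbns×1, mBNS×1, mBNs×1, mBnS×1, mBns×1, mbNS×1, mbNs×1, mbnS×1, mbns×1
MMBBNnSS gametes: MBNS×8, MBnS×8
MmBbNnSs×MMBBNnSS grid (16·16=256): MMBBNNSS=8 MMBBNNSs=8 MMBBNnSS=16 MMBBNnSs=16 MMBBnnSS=8 MMBBnnSs=8 MMBbNNSS=8 MMBbNNSs=8 MMBbNnSS=16 MMBbNnSs=16 MMBbnnSS=8 MMBbnnSs=8 MmBBNNSS=8 MmBBNNSs=8 MmBBNnSS=16 MmBBNnSs=16 MmBBnnSS=8 MmBBnnSs=8 MmBbNNSS=8 MmBbNNSs=8 MmBbNnSS=16 MmBbNnSs=16 MmBbnnSS=8 MmBbnnSs=8
MmBBnnSS hits 8/256; gcd=8; 8÷8/256÷8 = 1/32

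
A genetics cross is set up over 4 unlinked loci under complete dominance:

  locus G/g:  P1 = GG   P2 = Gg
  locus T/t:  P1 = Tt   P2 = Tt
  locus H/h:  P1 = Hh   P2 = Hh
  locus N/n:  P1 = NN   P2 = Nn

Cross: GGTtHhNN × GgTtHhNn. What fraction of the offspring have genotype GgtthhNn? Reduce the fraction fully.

GGTtHhNN gametes: GTHN×4, GThN×4, GtHN×4, GthN×4
GgTtHhNn gametes: GTHN×1, GTHn×1, GThN×1, GThn×1, GtHN×1, GtHn×1, GthN×1, Gthn×1, gTHN×1, gTHn×1, gThN×1, gThn×1, gtHN×1, gtHn×1, gthN×1, gthn×1
GGTtHhNN×GgTtHhNn grid (16·16=256): GGTTHHNN=4 GGTTHHNn=4 GGTTHhNN=8 GGTTHhNn=8 GGTThhNN=4 GGTThhNn=4 GGTtHHNN=8 GGTtHHNn=8 GGTtHhNN=16 GGTtHhNn=16 GGTthhNN=8 GGTthhNn=8 GGttHHNN=4 GGttHHNn=4 GGttHhNN=8 GGttHhNn=8 GGtthhNN=4 GGtthhNn=4 GgTTHHNN=4 GgTTHHNn=4 GgTTHhNN=8 GgTTHhNn=8 GgTThhNN=4 GgTThhNn=4 GgTtHHNN=8 GgTtHHNn=8 GgTtHhNN=16 GgTtHhNn=16 GgTthhNN=8 GgTthhNn=8 GgttHHNN=4 GgttHHNn=4 GgttHhNN=8 GgttHhNn=8 GgtthhNN=4 GgtthhNn=4
GgtthhNn hits 4/256; gcd=4; 4÷4/256÷4 = 1/64

P(GgtthhNn) = 1/64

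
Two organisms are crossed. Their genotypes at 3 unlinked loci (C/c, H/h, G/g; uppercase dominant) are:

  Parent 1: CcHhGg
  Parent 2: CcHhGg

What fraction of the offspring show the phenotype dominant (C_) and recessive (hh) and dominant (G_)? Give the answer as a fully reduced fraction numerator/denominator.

CcHhGg gametes: CHG×1, CHg×1, ChG×1, Chg×1, cHG×1, cHg×1, chG×1, chg×1
CcHhGg gametes: CHG×1, CHg×1, ChG×1, Chg×1, cHG×1, cHg×1, chG×1, chg×1
CcHhGg×CcHhGg grid (8·8=64): CCHHGG=1 CCHHGg=2 CCHHgg=1 CCHhGG=2 CCHhGg=4 CCHhgg=2 CChhGG=1 CChhGg=2 CChhgg=1 CcHHGG=2 CcHHGg=4 CcHHgg=2 CcHhGG=4 CcHhGg=8 CcHhgg=4 CchhGG=2 CchhGg=4 Cchhgg=2 ccHHGG=1 ccHHGg=2 ccHHgg=1 ccHhGG=2 ccHhGg=4 ccHhgg=2 cchhGG=1 cchhGg=2 cchhgg=1
C_ hh G_ hits 9/64; gcd=1; 9÷1/64÷1 = 9/64

P(C_ hh G_) = 9/64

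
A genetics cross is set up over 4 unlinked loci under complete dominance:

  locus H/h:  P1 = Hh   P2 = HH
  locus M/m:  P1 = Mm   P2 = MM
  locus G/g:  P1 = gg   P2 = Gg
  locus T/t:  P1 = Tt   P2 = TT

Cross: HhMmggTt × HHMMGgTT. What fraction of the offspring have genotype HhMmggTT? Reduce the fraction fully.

P(HhMmggTT) = 1/16

HhMmggTt gametes: HMgT×2, HMgt×2, HmgT×2, Hmgt×2, hMgT×2, hMgt×2, hmgT×2, hmgt×2
HHMMGgTT gametes: HMGT×8, HMgT×8
HhMmggTt×HHMMGgTT grid (16·16=256): HHMMGgTT=16 HHMMGgTt=16 HHMMggTT=16 HHMMggTt=16 HHMmGgTT=16 HHMmGgTt=16 HHMmggTT=16 HHMmggTt=16 HhMMGgTT=16 HhMMGgTt=16 HhMMggTT=16 HhMMggTt=16 HhMmGgTT=16 HhMmGgTt=16 HhMmggTT=16 HhMmggTt=16
HhMmggTT hits 16/256; gcd=16; 16÷16/256÷16 = 1/16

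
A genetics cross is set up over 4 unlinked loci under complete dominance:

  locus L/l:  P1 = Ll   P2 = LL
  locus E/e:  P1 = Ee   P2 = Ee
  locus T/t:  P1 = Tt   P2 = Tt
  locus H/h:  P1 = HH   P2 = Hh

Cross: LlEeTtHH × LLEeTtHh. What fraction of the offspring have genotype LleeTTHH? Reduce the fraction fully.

P(LleeTTHH) = 1/64

LlEeTtHH gametes: LETH×2, LEtH×2, LeTH×2, LetH×2, lETH×2, lEtH×2, leTH×2, letH×2
LLEeTtHh gametes: LETH×2, LETh×2, LEtH×2, LEth×2, LeTH×2, LeTh×2, LetH×2, Leth×2
LlEeTtHH×LLEeTtHh grid (16·16=256): LLEETTHH=4 LLEETTHh=4 LLEETtHH=8 LLEETtHh=8 LLEEttHH=4 LLEEttHh=4 LLEeTTHH=8 LLEeTTHh=8 LLEeTtHH=16 LLEeTtHh=16 LLEettHH=8 LLEettHh=8 LLeeTTHH=4 LLeeTTHh=4 LLeeTtHH=8 LLeeTtHh=8 LLeettHH=4 LLeettHh=4 LlEETTHH=4 LlEETTHh=4 LlEETtHH=8 LlEETtHh=8 LlEEttHH=4 LlEEttHh=4 LlEeTTHH=8 LlEeTTHh=8 LlEeTtHH=16 LlEeTtHh=16 LlEettHH=8 LlEettHh=8 LleeTTHH=4 LleeTTHh=4 LleeTtHH=8 LleeTtHh=8 LleettHH=4 LleettHh=4
LleeTTHH hits 4/256; gcd=4; 4÷4/256÷4 = 1/64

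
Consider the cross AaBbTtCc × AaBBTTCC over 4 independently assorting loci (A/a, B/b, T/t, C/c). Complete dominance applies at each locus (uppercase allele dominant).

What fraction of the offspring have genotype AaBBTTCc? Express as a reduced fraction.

P(AaBBTTCc) = 1/16

AaBbTtCc gametes: ABTC×1, ABTc×1, ABtC×1, ABtc×1, AbTC×1, AbTc×1, AbtC×1, Abtc×1, aBTC×1, aBTc×1, aBtC×1, aBtc×1, abTC×1, abTc×1, abtC×1, abtc×1
AaBBTTCC gametes: ABTC×8, aBTC×8
AaBbTtCc×AaBBTTCC grid (16·16=256): AABBTTCC=8 AABBTTCc=8 AABBTtCC=8 AABBTtCc=8 AABbTTCC=8 AABbTTCc=8 AABbTtCC=8 AABbTtCc=8 AaBBTTCC=16 AaBBTTCc=16 AaBBTtCC=16 AaBBTtCc=16 AaBbTTCC=16 AaBbTTCc=16 AaBbTtCC=16 AaBbTtCc=16 aaBBTTCC=8 aaBBTTCc=8 aaBBTtCC=8 aaBBTtCc=8 aaBbTTCC=8 aaBbTTCc=8 aaBbTtCC=8 aaBbTtCc=8
AaBBTTCc hits 16/256; gcd=16; 16÷16/256÷16 = 1/16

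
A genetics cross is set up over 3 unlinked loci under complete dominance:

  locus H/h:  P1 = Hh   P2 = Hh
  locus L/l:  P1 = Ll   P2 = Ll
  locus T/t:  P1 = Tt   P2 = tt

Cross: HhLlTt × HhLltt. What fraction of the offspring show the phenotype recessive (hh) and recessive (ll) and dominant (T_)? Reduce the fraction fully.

HhLlTt gametes: HLT×1, HLt×1, HlT×1, Hlt×1, hLT×1, hLt×1, hlT×1, hlt×1
HhLltt gametes: HLt×2, Hlt×2, hLt×2, hlt×2
HhLlTt×HhLltt grid (8·8=64): HHLLTt=2 HHLLtt=2 HHLlTt=4 HHLltt=4 HHllTt=2 HHlltt=2 HhLLTt=4 HhLLtt=4 HhLlTt=8 HhLltt=8 HhllTt=4 Hhlltt=4 hhLLTt=2 hhLLtt=2 hhLlTt=4 hhLltt=4 hhllTt=2 hhlltt=2
hh ll T_ hits 2/64; gcd=2; 2÷2/64÷2 = 1/32

P(hh ll T_) = 1/32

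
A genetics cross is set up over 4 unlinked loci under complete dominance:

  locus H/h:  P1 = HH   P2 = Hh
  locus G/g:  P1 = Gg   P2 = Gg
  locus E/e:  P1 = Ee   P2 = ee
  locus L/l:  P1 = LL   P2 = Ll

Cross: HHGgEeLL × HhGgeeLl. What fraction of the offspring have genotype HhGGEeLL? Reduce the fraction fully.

P(HhGGEeLL) = 1/32

HHGgEeLL gametes: HGEL×4, HGeL×4, HgEL×4, HgeL×4
HhGgeeLl gametes: HGeL×2, HGel×2, HgeL×2, Hgel×2, hGeL×2, hGel×2, hgeL×2, hgel×2
HHGgEeLL×HhGgeeLl grid (16·16=256): HHGGEeLL=8 HHGGEeLl=8 HHGGeeLL=8 HHGGeeLl=8 HHGgEeLL=16 HHGgEeLl=16 HHGgeeLL=16 HHGgeeLl=16 HHggEeLL=8 HHggEeLl=8 HHggeeLL=8 HHggeeLl=8 HhGGEeLL=8 HhGGEeLl=8 HhGGeeLL=8 HhGGeeLl=8 HhGgEeLL=16 HhGgEeLl=16 HhGgeeLL=16 HhGgeeLl=16 HhggEeLL=8 HhggEeLl=8 HhggeeLL=8 HhggeeLl=8
HhGGEeLL hits 8/256; gcd=8; 8÷8/256÷8 = 1/32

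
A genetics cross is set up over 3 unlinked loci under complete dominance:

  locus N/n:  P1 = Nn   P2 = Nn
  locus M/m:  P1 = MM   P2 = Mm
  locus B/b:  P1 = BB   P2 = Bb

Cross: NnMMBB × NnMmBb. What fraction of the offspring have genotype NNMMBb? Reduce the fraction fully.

P(NNMMBb) = 1/16

NnMMBB gametes: NMB×4, nMB×4
NnMmBb gametes: NMB×1, NMb×1, NmB×1, Nmb×1, nMB×1, nMb×1, nmB×1, nmb×1
NnMMBB×NnMmBb grid (8·8=64): NNMMBB=4 NNMMBb=4 NNMmBB=4 NNMmBb=4 NnMMBB=8 NnMMBb=8 NnMmBB=8 NnMmBb=8 nnMMBB=4 nnMMBb=4 nnMmBB=4 nnMmBb=4
NNMMBb hits 4/64; gcd=4; 4÷4/64÷4 = 1/16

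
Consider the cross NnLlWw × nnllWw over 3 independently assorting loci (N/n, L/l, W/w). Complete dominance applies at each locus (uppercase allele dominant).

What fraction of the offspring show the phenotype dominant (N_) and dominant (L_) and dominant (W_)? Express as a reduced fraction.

P(N_ L_ W_) = 3/16

NnLlWw gametes: NLW×1, NLw×1, NlW×1, Nlw×1, nLW×1, nLw×1, nlW×1, nlw×1
nnllWw gametes: nlW×4, nlw×4
NnLlWw×nnllWw grid (8·8=64): NnLlWW=4 NnLlWw=8 NnLlww=4 NnllWW=4 NnllWw=8 Nnllww=4 nnLlWW=4 nnLlWw=8 nnLlww=4 nnllWW=4 nnllWw=8 nnllww=4
N_ L_ W_ hits 12/64; gcd=4; 12÷4/64÷4 = 3/16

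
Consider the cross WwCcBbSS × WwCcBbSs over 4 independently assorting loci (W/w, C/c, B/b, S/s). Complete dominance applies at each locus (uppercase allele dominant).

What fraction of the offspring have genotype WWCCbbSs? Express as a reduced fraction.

WwCcBbSS gametes: WCBS×2, WCbS×2, WcBS×2, WcbS×2, wCBS×2, wCbS×2, wcBS×2, wcbS×2
WwCcBbSs gametes: WCBS×1, WCBs×1, WCbS×1, WCbs×1, WcBS×1, WcBs×1, WcbS×1, Wcbs×1, wCBS×1, wCBs×1, wCbS×1, wCbs×1, wcBS×1, wcBs×1, wcbS×1, wcbs×1
WwCcBbSS×WwCcBbSs grid (16·16=256): WWCCBBSS=2 WWCCBBSs=2 WWCCBbSS=4 WWCCBbSs=4 WWCCbbSS=2 WWCCbbSs=2 WWCcBBSS=4 WWCcBBSs=4 WWCcBbSS=8 WWCcBbSs=8 WWCcbbSS=4 WWCcbbSs=4 WWccBBSS=2 WWccBBSs=2 WWccBbSS=4 WWccBbSs=4 WWccbbSS=2 WWccbbSs=2 WwCCBBSS=4 WwCCBBSs=4 WwCCBbSS=8 WwCCBbSs=8 WwCCbbSS=4 WwCCbbSs=4 WwCcBBSS=8 WwCcBBSs=8 WwCcBbSS=16 WwCcBbSs=16 WwCcbbSS=8 WwCcbbSs=8 WwccBBSS=4 WwccBBSs=4 WwccBbSS=8 WwccBbSs=8 WwccbbSS=4 WwccbbSs=4 wwCCBBSS=2 wwCCBBSs=2 wwCCBbSS=4 wwCCBbSs=4 wwCCbbSS=2 wwCCbbSs=2 wwCcBBSS=4 wwCcBBSs=4 wwCcBbSS=8 wwCcBbSs=8 wwCcbbSS=4 wwCcbbSs=4 wwccBBSS=2 wwccBBSs=2 wwccBbSS=4 wwccBbSs=4 wwccbbSS=2 wwccbbSs=2
WWCCbbSs hits 2/256; gcd=2; 2÷2/256÷2 = 1/128

P(WWCCbbSs) = 1/128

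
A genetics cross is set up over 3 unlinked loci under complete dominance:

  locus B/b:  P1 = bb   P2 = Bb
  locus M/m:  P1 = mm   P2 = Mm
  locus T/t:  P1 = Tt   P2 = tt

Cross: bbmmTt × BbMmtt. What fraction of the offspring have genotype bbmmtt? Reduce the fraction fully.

P(bbmmtt) = 1/8

bbmmTt gametes: bmT×4, bmt×4
BbMmtt gametes: BMt×2, Bmt×2, bMt×2, bmt×2
bbmmTt×BbMmtt grid (8·8=64): BbMmTt=8 BbMmtt=8 BbmmTt=8 Bbmmtt=8 bbMmTt=8 bbMmtt=8 bbmmTt=8 bbmmtt=8
bbmmtt hits 8/64; gcd=8; 8÷8/64÷8 = 1/8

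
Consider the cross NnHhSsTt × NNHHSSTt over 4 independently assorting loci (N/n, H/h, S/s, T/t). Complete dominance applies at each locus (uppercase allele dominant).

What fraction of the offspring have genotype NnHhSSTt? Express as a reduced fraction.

P(NnHhSSTt) = 1/16

NnHhSsTt gametes: NHST×1, NHSt×1, NHsT×1, NHst×1, NhST×1, NhSt×1, NhsT×1, Nhst×1, nHST×1, nHSt×1, nHsT×1, nHst×1, nhST×1, nhSt×1, nhsT×1, nhst×1
NNHHSSTt gametes: NHST×8, NHSt×8
NnHhSsTt×NNHHSSTt grid (16·16=256): NNHHSSTT=8 NNHHSSTt=16 NNHHSStt=8 NNHHSsTT=8 NNHHSsTt=16 NNHHSstt=8 NNHhSSTT=8 NNHhSSTt=16 NNHhSStt=8 NNHhSsTT=8 NNHhSsTt=16 NNHhSstt=8 NnHHSSTT=8 NnHHSSTt=16 NnHHSStt=8 NnHHSsTT=8 NnHHSsTt=16 NnHHSstt=8 NnHhSSTT=8 NnHhSSTt=16 NnHhSStt=8 NnHhSsTT=8 NnHhSsTt=16 NnHhSstt=8
NnHhSSTt hits 16/256; gcd=16; 16÷16/256÷16 = 1/16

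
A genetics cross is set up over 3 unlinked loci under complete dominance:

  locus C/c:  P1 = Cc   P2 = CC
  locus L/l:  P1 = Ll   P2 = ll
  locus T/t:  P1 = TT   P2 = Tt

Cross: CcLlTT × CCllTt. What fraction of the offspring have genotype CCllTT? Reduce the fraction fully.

CcLlTT gametes: CLT×2, ClT×2, cLT×2, clT×2
CCllTt gametes: ClT×4, Clt×4
CcLlTT×CCllTt grid (8·8=64): CCLlTT=8 CCLlTt=8 CCllTT=8 CCllTt=8 CcLlTT=8 CcLlTt=8 CcllTT=8 CcllTt=8
CCllTT hits 8/64; gcd=8; 8÷8/64÷8 = 1/8

P(CCllTT) = 1/8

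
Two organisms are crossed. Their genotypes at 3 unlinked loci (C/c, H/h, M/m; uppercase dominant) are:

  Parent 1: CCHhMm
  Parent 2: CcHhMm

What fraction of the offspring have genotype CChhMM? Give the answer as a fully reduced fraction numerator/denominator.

CCHhMm gametes: CHM×2, CHm×2, ChM×2, Chm×2
CcHhMm gametes: CHM×1, CHm×1, ChM×1, Chm×1, cHM×1, cHm×1, chM×1, chm×1
CCHhMm×CcHhMm grid (8·8=64): CCHHMM=2 CCHHMm=4 CCHHmm=2 CCHhMM=4 CCHhMm=8 CCHhmm=4 CChhMM=2 CChhMm=4 CChhmm=2 CcHHMM=2 CcHHMm=4 CcHHmm=2 CcHhMM=4 CcHhMm=8 CcHhmm=4 CchhMM=2 CchhMm=4 Cchhmm=2
CChhMM hits 2/64; gcd=2; 2÷2/64÷2 = 1/32

P(CChhMM) = 1/32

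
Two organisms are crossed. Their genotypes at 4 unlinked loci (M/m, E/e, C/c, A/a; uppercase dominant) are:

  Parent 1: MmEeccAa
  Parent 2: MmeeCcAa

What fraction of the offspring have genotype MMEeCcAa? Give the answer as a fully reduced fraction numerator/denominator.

P(MMEeCcAa) = 1/32

MmEeccAa gametes: MEcA×2, MEca×2, MecA×2, Meca×2, mEcA×2, mEca×2, mecA×2, meca×2
MmeeCcAa gametes: MeCA×2, MeCa×2, MecA×2, Meca×2, meCA×2, meCa×2, mecA×2, meca×2
MmEeccAa×MmeeCcAa grid (16·16=256): MMEeCcAA=4 MMEeCcAa=8 MMEeCcaa=4 MMEeccAA=4 MMEeccAa=8 MMEeccaa=4 MMeeCcAA=4 MMeeCcAa=8 MMeeCcaa=4 MMeeccAA=4 MMeeccAa=8 MMeeccaa=4 MmEeCcAA=8 MmEeCcAa=16 MmEeCcaa=8 MmEeccAA=8 MmEeccAa=16 MmEeccaa=8 MmeeCcAA=8 MmeeCcAa=16 MmeeCcaa=8 MmeeccAA=8 MmeeccAa=16 Mmeeccaa=8 mmEeCcAA=4 mmEeCcAa=8 mmEeCcaa=4 mmEeccAA=4 mmEeccAa=8 mmEeccaa=4 mmeeCcAA=4 mmeeCcAa=8 mmeeCcaa=4 mmeeccAA=4 mmeeccAa=8 mmeeccaa=4
MMEeCcAa hits 8/256; gcd=8; 8÷8/256÷8 = 1/32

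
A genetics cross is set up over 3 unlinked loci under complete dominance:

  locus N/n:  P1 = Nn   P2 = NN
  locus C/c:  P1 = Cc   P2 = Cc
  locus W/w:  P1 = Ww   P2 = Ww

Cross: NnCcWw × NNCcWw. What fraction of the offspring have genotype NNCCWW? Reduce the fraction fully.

P(NNCCWW) = 1/32

NnCcWw gametes: NCW×1, NCw×1, NcW×1, Ncw×1, nCW×1, nCw×1, ncW×1, ncw×1
NNCcWw gametes: NCW×2, NCw×2, NcW×2, Ncw×2
NnCcWw×NNCcWw grid (8·8=64): NNCCWW=2 NNCCWw=4 NNCCww=2 NNCcWW=4 NNCcWw=8 NNCcww=4 NNccWW=2 NNccWw=4 NNccww=2 NnCCWW=2 NnCCWw=4 NnCCww=2 NnCcWW=4 NnCcWw=8 NnCcww=4 NnccWW=2 NnccWw=4 Nnccww=2
NNCCWW hits 2/64; gcd=2; 2÷2/64÷2 = 1/32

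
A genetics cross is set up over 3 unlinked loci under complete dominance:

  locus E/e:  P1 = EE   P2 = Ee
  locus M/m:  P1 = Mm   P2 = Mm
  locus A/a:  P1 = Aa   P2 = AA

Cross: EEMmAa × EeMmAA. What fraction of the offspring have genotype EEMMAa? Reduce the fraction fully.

P(EEMMAa) = 1/16

EEMmAa gametes: EMA×2, EMa×2, EmA×2, Ema×2
EeMmAA gametes: EMA×2, EmA×2, eMA×2, emA×2
EEMmAa×EeMmAA grid (8·8=64): EEMMAA=4 EEMMAa=4 EEMmAA=8 EEMmAa=8 EEmmAA=4 EEmmAa=4 EeMMAA=4 EeMMAa=4 EeMmAA=8 EeMmAa=8 EemmAA=4 EemmAa=4
EEMMAa hits 4/64; gcd=4; 4÷4/64÷4 = 1/16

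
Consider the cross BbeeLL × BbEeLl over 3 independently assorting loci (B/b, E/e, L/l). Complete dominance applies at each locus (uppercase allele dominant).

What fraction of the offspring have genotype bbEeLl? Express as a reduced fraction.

P(bbEeLl) = 1/16

BbeeLL gametes: BeL×4, beL×4
BbEeLl gametes: BEL×1, BEl×1, BeL×1, Bel×1, bEL×1, bEl×1, beL×1, bel×1
BbeeLL×BbEeLl grid (8·8=64): BBEeLL=4 BBEeLl=4 BBeeLL=4 BBeeLl=4 BbEeLL=8 BbEeLl=8 BbeeLL=8 BbeeLl=8 bbEeLL=4 bbEeLl=4 bbeeLL=4 bbeeLl=4
bbEeLl hits 4/64; gcd=4; 4÷4/64÷4 = 1/16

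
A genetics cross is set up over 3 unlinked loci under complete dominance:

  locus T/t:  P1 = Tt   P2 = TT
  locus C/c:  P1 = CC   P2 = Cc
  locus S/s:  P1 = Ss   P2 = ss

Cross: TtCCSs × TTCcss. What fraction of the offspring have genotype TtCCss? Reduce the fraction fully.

TtCCSs gametes: TCS×2, TCs×2, tCS×2, tCs×2
TTCcss gametes: TCs×4, Tcs×4
TtCCSs×TTCcss grid (8·8=64): TTCCSs=8 TTCCss=8 TTCcSs=8 TTCcss=8 TtCCSs=8 TtCCss=8 TtCcSs=8 TtCcss=8
TtCCss hits 8/64; gcd=8; 8÷8/64÷8 = 1/8

P(TtCCss) = 1/8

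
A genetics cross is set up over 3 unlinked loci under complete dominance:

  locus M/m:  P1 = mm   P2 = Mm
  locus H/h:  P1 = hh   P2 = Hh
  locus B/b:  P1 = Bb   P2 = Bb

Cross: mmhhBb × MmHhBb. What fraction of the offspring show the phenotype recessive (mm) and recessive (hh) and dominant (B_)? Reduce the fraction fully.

mmhhBb gametes: mhB×4, mhb×4
MmHhBb gametes: MHB×1, MHb×1, MhB×1, Mhb×1, mHB×1, mHb×1, mhB×1, mhb×1
mmhhBb×MmHhBb grid (8·8=64): MmHhBB=4 MmHhBb=8 MmHhbb=4 MmhhBB=4 MmhhBb=8 Mmhhbb=4 mmHhBB=4 mmHhBb=8 mmHhbb=4 mmhhBB=4 mmhhBb=8 mmhhbb=4
mm hh B_ hits 12/64; gcd=4; 12÷4/64÷4 = 3/16

P(mm hh B_) = 3/16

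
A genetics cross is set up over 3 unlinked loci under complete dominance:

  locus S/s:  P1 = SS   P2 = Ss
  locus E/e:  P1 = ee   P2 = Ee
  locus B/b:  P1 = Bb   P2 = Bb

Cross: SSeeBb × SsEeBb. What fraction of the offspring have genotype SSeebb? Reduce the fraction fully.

P(SSeebb) = 1/16

SSeeBb gametes: SeB×4, Seb×4
SsEeBb gametes: SEB×1, SEb×1, SeB×1, Seb×1, sEB×1, sEb×1, seB×1, seb×1
SSeeBb×SsEeBb grid (8·8=64): SSEeBB=4 SSEeBb=8 SSEebb=4 SSeeBB=4 SSeeBb=8 SSeebb=4 SsEeBB=4 SsEeBb=8 SsEebb=4 SseeBB=4 SseeBb=8 Sseebb=4
SSeebb hits 4/64; gcd=4; 4÷4/64÷4 = 1/16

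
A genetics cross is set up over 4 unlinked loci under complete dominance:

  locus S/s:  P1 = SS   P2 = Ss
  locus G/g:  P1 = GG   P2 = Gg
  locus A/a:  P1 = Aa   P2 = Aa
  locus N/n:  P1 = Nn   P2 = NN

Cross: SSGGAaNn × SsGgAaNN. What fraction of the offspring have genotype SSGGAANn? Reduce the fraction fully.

SSGGAaNn gametes: SGAN×4, SGAn×4, SGaN×4, SGan×4
SsGgAaNN gametes: SGAN×2, SGaN×2, SgAN×2, SgaN×2, sGAN×2, sGaN×2, sgAN×2, sgaN×2
SSGGAaNn×SsGgAaNN grid (16·16=256): SSGGAANN=8 SSGGAANn=8 SSGGAaNN=16 SSGGAaNn=16 SSGGaaNN=8 SSGGaaNn=8 SSGgAANN=8 SSGgAANn=8 SSGgAaNN=16 SSGgAaNn=16 SSGgaaNN=8 SSGgaaNn=8 SsGGAANN=8 SsGGAANn=8 SsGGAaNN=16 SsGGAaNn=16 SsGGaaNN=8 SsGGaaNn=8 SsGgAANN=8 SsGgAANn=8 SsGgAaNN=16 SsGgAaNn=16 SsGgaaNN=8 SsGgaaNn=8
SSGGAANn hits 8/256; gcd=8; 8÷8/256÷8 = 1/32

P(SSGGAANn) = 1/32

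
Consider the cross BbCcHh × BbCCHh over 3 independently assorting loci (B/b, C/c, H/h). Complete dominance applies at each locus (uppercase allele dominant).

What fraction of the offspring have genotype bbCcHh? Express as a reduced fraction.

BbCcHh gametes: BCH×1, BCh×1, BcH×1, Bch×1, bCH×1, bCh×1, bcH×1, bch×1
BbCCHh gametes: BCH×2, BCh×2, bCH×2, bCh×2
BbCcHh×BbCCHh grid (8·8=64): BBCCHH=2 BBCCHh=4 BBCChh=2 BBCcHH=2 BBCcHh=4 BBCchh=2 BbCCHH=4 BbCCHh=8 BbCChh=4 BbCcHH=4 BbCcHh=8 BbCchh=4 bbCCHH=2 bbCCHh=4 bbCChh=2 bbCcHH=2 bbCcHh=4 bbCchh=2
bbCcHh hits 4/64; gcd=4; 4÷4/64÷4 = 1/16

P(bbCcHh) = 1/16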